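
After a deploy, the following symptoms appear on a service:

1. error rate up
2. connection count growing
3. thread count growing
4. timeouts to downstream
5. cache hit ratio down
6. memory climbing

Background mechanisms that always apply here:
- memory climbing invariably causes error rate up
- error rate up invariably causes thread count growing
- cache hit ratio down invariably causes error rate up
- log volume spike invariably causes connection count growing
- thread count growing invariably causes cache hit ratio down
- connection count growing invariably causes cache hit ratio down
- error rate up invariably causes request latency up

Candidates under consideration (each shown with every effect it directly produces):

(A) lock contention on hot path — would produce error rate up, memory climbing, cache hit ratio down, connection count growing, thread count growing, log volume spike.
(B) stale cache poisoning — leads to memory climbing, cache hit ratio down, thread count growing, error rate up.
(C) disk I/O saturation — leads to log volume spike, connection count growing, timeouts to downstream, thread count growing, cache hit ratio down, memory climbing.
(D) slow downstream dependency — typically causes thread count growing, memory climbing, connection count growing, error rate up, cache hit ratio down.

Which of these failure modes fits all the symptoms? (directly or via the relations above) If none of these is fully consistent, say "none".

Checking each candidate against the observations:
(A) lock contention on hot path — does not account for timeouts to downstream
(B) stale cache poisoning — error rate up yes; connection count growing NO; thread count growing yes; timeouts to downstream NO; cache hit ratio down yes; memory climbing yes
(C) disk I/O saturation — accounts for every observation (error rate up by memory climbing → error rate up)
(D) slow downstream dependency — error rate up yes; connection count growing yes; thread count growing yes; timeouts to downstream NO; cache hit ratio down yes; memory climbing yes
(C) is the only candidate with no mismatches.

C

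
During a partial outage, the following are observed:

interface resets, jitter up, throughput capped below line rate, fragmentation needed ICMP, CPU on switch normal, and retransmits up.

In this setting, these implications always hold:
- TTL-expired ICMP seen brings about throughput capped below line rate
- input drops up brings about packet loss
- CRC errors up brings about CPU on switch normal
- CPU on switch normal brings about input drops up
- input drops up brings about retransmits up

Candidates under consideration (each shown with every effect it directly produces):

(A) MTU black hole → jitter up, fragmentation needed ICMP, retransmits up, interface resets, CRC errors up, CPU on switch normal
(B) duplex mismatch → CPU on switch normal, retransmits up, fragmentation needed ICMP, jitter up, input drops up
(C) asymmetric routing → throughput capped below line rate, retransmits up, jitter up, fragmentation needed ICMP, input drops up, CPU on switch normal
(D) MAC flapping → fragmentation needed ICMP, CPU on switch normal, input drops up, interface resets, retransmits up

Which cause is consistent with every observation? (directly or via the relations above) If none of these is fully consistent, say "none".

none

Per-candidate check:
(A) MTU black hole — does not account for throughput capped below line rate
(B) duplex mismatch — does not account for interface resets, throughput capped below line rate
(C) asymmetric routing — does not account for interface resets
(D) MAC flapping — does not account for jitter up, throughput capped below line rate
No candidate is consistent with all observations.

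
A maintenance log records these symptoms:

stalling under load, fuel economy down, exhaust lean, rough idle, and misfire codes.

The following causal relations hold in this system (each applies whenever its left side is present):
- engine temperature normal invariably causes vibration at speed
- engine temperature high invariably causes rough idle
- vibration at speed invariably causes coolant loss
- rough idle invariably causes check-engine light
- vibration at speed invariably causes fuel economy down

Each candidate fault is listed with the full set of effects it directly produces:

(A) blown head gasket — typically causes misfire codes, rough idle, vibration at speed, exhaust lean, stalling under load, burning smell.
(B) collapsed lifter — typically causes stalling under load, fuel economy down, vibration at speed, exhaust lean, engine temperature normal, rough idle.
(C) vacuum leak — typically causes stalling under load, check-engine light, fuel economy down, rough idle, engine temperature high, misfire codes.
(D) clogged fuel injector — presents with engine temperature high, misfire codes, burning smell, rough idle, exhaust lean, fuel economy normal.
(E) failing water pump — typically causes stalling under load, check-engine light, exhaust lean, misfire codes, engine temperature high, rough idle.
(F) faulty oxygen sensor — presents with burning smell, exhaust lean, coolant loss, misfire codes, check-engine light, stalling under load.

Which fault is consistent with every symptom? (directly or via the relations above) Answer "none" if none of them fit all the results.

A

For each candidate, compare predicted effects to what was observed:
(A) blown head gasket — stalling under load ✓; fuel economy down ✓ (by vibration at speed → fuel economy down); exhaust lean ✓; rough idle ✓; misfire codes ✓
(B) collapsed lifter — does not account for misfire codes
(C) vacuum leak — stalling under load ✓; fuel economy down ✓; exhaust lean ✗; rough idle ✓; misfire codes ✓
(D) clogged fuel injector — fails on stalling under load, fuel economy down (predicts fuel economy normal, not fuel economy down)
(E) failing water pump — does not account for fuel economy down
(F) faulty oxygen sensor — stalling under load ✓; fuel economy down ✗; exhaust lean ✓; rough idle ✗; misfire codes ✓
(A) alone accounts for all the evidence.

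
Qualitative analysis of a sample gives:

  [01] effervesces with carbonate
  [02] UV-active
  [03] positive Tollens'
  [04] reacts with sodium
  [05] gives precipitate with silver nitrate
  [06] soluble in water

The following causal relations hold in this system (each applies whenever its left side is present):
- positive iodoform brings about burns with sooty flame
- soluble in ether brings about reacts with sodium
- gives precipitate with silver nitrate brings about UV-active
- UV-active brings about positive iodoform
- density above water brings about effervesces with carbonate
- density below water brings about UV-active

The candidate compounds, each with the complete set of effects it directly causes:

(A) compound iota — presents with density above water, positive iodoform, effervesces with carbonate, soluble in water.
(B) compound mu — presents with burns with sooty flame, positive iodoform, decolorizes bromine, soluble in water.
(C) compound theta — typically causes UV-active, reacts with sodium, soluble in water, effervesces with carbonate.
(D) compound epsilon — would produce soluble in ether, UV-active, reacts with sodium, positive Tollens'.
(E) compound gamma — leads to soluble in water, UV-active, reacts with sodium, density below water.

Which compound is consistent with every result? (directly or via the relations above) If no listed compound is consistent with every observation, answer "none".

Per-candidate check:
(A) compound iota — effervesces with carbonate match; UV-active miss; positive Tollens' miss; reacts with sodium miss; gives precipitate with silver nitrate miss; soluble in water match
(B) compound mu — does not account for effervesces with carbonate, UV-active, positive Tollens', reacts with sodium, gives precipitate with silver nitrate
(C) compound theta — does not account for positive Tollens', gives precipitate with silver nitrate
(D) compound epsilon — effervesces with carbonate miss; UV-active match; positive Tollens' match; reacts with sodium match; gives precipitate with silver nitrate miss; soluble in water miss
(E) compound gamma — does not account for effervesces with carbonate, positive Tollens', gives precipitate with silver nitrate
No candidate is consistent with all observations.

none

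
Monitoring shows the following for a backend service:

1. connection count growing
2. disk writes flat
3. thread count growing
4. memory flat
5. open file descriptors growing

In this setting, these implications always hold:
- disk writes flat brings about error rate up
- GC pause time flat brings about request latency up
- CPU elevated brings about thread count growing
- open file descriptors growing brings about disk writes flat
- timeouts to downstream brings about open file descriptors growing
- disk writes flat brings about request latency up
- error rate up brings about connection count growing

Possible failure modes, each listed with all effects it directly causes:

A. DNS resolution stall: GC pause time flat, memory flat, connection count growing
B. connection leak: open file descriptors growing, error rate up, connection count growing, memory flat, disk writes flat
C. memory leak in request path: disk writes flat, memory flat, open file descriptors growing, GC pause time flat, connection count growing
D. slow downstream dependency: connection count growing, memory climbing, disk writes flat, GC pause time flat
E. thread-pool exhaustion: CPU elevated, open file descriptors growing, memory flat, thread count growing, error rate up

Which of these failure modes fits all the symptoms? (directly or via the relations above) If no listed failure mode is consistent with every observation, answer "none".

E

Checking each candidate against the observations:
(A) DNS resolution stall — connection count growing ✓; disk writes flat ✗; thread count growing ✗; memory flat ✓; open file descriptors growing ✗
(B) connection leak — does not account for thread count growing
(C) memory leak in request path — connection count growing ✓; disk writes flat ✓; thread count growing ✗; memory flat ✓; open file descriptors growing ✓
(D) slow downstream dependency — fails on thread count growing, memory flat, open file descriptors growing (predicts memory climbing, not memory flat)
(E) thread-pool exhaustion — connection count growing ✓ (through error rate up → connection count growing); disk writes flat ✓ (through open file descriptors growing → disk writes flat); thread count growing ✓; memory flat ✓; open file descriptors growing ✓
(E) is the only candidate with no mismatches.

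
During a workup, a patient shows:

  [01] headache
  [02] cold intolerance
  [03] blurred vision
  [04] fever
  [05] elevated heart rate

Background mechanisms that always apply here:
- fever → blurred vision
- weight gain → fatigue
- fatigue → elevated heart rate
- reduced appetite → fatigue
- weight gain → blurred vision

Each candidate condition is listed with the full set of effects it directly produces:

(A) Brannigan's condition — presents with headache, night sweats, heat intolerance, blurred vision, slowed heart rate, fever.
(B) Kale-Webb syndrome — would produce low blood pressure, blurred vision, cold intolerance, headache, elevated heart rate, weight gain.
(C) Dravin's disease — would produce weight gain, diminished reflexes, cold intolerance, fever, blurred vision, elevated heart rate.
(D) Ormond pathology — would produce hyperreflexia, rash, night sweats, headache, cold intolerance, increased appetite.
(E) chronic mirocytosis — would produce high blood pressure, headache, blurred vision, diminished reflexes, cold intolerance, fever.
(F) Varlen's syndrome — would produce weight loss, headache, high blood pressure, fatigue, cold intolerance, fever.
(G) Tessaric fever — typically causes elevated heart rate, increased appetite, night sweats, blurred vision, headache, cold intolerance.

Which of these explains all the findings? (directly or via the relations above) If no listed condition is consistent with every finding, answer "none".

For each candidate, compare predicted effects to what was observed:
(A) Brannigan's condition — headache match; cold intolerance miss; blurred vision match; fever match; elevated heart rate miss
(B) Kale-Webb syndrome — headache match; cold intolerance match; blurred vision match; fever miss; elevated heart rate match
(C) Dravin's disease — does not account for headache
(D) Ormond pathology — does not account for blurred vision, fever, elevated heart rate
(E) chronic mirocytosis — headache match; cold intolerance match; blurred vision match; fever match; elevated heart rate miss
(F) Varlen's syndrome — headache match; cold intolerance match; blurred vision match (via fever → blurred vision); fever match; elevated heart rate match (via fatigue → elevated heart rate)
(G) Tessaric fever — does not account for fever
Only (F) is consistent with every observation.

F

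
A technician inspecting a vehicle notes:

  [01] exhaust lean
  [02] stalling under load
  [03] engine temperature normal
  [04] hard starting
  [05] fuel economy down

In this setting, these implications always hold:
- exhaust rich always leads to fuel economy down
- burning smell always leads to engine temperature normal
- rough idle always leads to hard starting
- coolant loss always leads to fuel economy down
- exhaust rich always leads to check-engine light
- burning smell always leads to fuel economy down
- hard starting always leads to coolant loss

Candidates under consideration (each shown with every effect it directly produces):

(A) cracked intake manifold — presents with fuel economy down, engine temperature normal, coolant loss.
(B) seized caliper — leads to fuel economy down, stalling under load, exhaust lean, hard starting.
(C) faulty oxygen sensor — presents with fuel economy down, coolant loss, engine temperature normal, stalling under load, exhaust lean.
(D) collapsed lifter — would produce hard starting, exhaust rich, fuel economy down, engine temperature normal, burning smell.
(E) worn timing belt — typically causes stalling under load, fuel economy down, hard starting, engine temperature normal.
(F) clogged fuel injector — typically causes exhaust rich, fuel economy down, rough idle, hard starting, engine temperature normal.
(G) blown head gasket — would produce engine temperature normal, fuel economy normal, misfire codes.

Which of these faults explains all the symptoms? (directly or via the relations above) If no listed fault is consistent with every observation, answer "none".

Checking each candidate against the observations:
(A) cracked intake manifold — does not account for exhaust lean, stalling under load, hard starting
(B) seized caliper — exhaust lean match; stalling under load match; engine temperature normal miss; hard starting match; fuel economy down match
(C) faulty oxygen sensor — does not account for hard starting
(D) collapsed lifter — exhaust lean miss; stalling under load miss; engine temperature normal match; hard starting match; fuel economy down match
(E) worn timing belt — exhaust lean miss; stalling under load match; engine temperature normal match; hard starting match; fuel economy down match
(F) clogged fuel injector — fails on exhaust lean, stalling under load (predicts exhaust rich, not exhaust lean)
(G) blown head gasket — exhaust lean miss; stalling under load miss; engine temperature normal match; hard starting miss; fuel economy down miss
Every candidate fails on at least one observation.

none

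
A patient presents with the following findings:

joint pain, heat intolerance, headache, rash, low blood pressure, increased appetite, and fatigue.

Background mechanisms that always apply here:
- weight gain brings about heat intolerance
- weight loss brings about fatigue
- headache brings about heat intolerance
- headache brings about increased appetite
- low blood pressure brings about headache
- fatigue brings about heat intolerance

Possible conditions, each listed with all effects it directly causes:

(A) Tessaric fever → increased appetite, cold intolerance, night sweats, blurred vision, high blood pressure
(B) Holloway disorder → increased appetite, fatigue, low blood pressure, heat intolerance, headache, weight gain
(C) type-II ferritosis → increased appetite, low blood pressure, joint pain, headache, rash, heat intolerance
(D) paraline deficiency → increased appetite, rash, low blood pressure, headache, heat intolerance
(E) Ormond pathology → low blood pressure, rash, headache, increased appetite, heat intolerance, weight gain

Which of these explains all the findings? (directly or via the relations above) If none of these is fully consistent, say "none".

Per-candidate check:
(A) Tessaric fever — joint pain NO; heat intolerance NO; headache NO; rash NO; low blood pressure NO; increased appetite yes; fatigue NO
(B) Holloway disorder — joint pain NO; heat intolerance yes; headache yes; rash NO; low blood pressure yes; increased appetite yes; fatigue yes
(C) type-II ferritosis — joint pain yes; heat intolerance yes; headache yes; rash yes; low blood pressure yes; increased appetite yes; fatigue NO
(D) paraline deficiency — joint pain NO; heat intolerance yes; headache yes; rash yes; low blood pressure yes; increased appetite yes; fatigue NO
(E) Ormond pathology — does not account for joint pain, fatigue
No candidate is consistent with all observations.

none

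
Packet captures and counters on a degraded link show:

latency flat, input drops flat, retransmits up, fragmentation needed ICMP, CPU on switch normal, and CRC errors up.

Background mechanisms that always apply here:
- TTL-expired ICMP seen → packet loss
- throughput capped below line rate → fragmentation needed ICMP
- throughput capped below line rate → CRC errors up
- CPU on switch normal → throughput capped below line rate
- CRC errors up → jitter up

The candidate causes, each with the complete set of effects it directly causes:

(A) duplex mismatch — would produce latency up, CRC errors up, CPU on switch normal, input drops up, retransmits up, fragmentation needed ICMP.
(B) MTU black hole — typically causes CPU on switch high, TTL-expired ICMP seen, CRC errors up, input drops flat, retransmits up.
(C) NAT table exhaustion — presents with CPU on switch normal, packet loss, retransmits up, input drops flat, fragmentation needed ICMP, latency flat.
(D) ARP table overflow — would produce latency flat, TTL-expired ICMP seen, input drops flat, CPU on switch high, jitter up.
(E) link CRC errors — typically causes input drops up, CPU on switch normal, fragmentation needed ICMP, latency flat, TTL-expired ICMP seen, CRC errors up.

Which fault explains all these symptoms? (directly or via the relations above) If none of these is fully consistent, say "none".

Per-candidate check:
(A) duplex mismatch — latency flat ✗; input drops flat ✗; retransmits up ✓; fragmentation needed ICMP ✓; CPU on switch normal ✓; CRC errors up ✓
(B) MTU black hole — fails on latency flat, fragmentation needed ICMP, CPU on switch normal (predicts CPU on switch high, not CPU on switch normal)
(C) NAT table exhaustion — accounts for every observation (CRC errors up via CPU on switch normal → throughput capped below line rate → CRC errors up)
(D) ARP table overflow — latency flat ✓; input drops flat ✓; retransmits up ✗; fragmentation needed ICMP ✗; CPU on switch normal ✗; CRC errors up ✗
(E) link CRC errors — latency flat ✓; input drops flat ✗; retransmits up ✗; fragmentation needed ICMP ✓; CPU on switch normal ✓; CRC errors up ✓
Only (C) is consistent with every observation.

C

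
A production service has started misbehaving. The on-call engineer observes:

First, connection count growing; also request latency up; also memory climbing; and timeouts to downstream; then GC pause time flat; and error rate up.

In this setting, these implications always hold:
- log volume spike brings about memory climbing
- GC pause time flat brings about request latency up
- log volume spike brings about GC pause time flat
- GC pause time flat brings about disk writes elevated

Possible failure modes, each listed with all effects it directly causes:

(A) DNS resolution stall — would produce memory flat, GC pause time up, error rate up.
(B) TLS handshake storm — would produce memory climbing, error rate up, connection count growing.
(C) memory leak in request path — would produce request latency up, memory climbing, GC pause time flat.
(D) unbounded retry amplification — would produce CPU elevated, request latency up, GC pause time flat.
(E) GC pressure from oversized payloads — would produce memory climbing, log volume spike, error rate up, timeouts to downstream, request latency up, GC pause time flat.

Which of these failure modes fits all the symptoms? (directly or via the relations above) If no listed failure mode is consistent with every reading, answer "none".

none

Testing each hypothesis:
(A) DNS resolution stall — fails on connection count growing, request latency up, memory climbing, timeouts to downstream, GC pause time flat (predicts memory flat, not memory climbing; predicts GC pause time up, not GC pause time flat)
(B) TLS handshake storm — connection count growing +; request latency up -; memory climbing +; timeouts to downstream -; GC pause time flat -; error rate up +
(C) memory leak in request path — connection count growing -; request latency up +; memory climbing +; timeouts to downstream -; GC pause time flat +; error rate up -
(D) unbounded retry amplification — does not account for connection count growing, memory climbing, timeouts to downstream, error rate up
(E) GC pressure from oversized payloads — connection count growing -; request latency up +; memory climbing +; timeouts to downstream +; GC pause time flat +; error rate up +
Every candidate fails on at least one observation.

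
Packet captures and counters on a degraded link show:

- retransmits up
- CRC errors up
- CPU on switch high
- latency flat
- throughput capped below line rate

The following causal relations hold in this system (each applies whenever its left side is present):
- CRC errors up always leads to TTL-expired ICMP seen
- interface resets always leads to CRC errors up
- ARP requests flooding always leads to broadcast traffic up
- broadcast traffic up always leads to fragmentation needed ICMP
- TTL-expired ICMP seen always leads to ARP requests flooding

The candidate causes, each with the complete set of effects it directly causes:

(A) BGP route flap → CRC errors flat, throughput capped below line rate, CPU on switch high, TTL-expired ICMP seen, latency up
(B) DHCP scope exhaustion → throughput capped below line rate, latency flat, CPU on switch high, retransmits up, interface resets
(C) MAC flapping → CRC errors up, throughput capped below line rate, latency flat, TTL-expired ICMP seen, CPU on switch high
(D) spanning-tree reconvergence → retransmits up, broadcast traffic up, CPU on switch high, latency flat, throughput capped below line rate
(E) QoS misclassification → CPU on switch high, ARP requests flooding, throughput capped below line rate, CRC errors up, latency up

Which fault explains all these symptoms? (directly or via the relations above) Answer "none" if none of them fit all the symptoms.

B

Testing each hypothesis:
(A) BGP route flap — fails on retransmits up, CRC errors up, latency flat (predicts CRC errors flat, not CRC errors up; predicts latency up, not latency flat)
(B) DHCP scope exhaustion — retransmits up ✓; CRC errors up ✓ (by interface resets → CRC errors up); CPU on switch high ✓; latency flat ✓; throughput capped below line rate ✓
(C) MAC flapping — retransmits up ✗; CRC errors up ✓; CPU on switch high ✓; latency flat ✓; throughput capped below line rate ✓
(D) spanning-tree reconvergence — retransmits up ✓; CRC errors up ✗; CPU on switch high ✓; latency flat ✓; throughput capped below line rate ✓
(E) QoS misclassification — fails on retransmits up, latency flat (predicts latency up, not latency flat)
(B) is the only candidate with no mismatches.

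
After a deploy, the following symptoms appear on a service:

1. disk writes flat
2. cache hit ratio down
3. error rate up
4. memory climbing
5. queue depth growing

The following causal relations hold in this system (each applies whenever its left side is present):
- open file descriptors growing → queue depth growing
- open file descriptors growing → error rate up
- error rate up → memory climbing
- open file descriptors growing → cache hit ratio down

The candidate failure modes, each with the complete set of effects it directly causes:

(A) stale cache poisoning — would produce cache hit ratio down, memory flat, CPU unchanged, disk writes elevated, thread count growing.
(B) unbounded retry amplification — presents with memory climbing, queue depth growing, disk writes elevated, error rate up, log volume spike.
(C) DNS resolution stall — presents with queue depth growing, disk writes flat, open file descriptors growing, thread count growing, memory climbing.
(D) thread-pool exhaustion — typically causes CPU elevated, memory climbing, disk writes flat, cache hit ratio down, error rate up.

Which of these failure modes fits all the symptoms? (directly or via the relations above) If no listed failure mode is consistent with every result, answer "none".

Checking each candidate against the observations:
(A) stale cache poisoning — disk writes flat -; cache hit ratio down +; error rate up -; memory climbing -; queue depth growing -
(B) unbounded retry amplification — disk writes flat -; cache hit ratio down -; error rate up +; memory climbing +; queue depth growing +
(C) DNS resolution stall — accounts for every observation (cache hit ratio down by open file descriptors growing → cache hit ratio down)
(D) thread-pool exhaustion — disk writes flat +; cache hit ratio down +; error rate up +; memory climbing +; queue depth growing -
Only (C) is consistent with every observation.

C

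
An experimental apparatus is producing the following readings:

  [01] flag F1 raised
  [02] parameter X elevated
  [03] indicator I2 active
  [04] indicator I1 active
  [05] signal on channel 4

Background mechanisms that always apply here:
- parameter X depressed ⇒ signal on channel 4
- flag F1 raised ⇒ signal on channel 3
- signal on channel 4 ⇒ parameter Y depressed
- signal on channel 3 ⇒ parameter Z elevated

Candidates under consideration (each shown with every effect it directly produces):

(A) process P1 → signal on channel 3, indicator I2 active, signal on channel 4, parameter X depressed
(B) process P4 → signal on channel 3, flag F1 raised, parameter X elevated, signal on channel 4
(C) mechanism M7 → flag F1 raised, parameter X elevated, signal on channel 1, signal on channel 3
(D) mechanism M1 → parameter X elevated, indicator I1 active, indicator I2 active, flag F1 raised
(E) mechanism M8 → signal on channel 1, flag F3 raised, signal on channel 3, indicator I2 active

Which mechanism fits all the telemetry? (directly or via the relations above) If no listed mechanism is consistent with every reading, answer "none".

none

Testing each hypothesis:
(A) process P1 — flag F1 raised NO; parameter X elevated NO; indicator I2 active yes; indicator I1 active NO; signal on channel 4 yes
(B) process P4 — flag F1 raised yes; parameter X elevated yes; indicator I2 active NO; indicator I1 active NO; signal on channel 4 yes
(C) mechanism M7 — flag F1 raised yes; parameter X elevated yes; indicator I2 active NO; indicator I1 active NO; signal on channel 4 NO
(D) mechanism M1 — does not account for signal on channel 4
(E) mechanism M8 — flag F1 raised NO; parameter X elevated NO; indicator I2 active yes; indicator I1 active NO; signal on channel 4 NO
Every candidate fails on at least one observation.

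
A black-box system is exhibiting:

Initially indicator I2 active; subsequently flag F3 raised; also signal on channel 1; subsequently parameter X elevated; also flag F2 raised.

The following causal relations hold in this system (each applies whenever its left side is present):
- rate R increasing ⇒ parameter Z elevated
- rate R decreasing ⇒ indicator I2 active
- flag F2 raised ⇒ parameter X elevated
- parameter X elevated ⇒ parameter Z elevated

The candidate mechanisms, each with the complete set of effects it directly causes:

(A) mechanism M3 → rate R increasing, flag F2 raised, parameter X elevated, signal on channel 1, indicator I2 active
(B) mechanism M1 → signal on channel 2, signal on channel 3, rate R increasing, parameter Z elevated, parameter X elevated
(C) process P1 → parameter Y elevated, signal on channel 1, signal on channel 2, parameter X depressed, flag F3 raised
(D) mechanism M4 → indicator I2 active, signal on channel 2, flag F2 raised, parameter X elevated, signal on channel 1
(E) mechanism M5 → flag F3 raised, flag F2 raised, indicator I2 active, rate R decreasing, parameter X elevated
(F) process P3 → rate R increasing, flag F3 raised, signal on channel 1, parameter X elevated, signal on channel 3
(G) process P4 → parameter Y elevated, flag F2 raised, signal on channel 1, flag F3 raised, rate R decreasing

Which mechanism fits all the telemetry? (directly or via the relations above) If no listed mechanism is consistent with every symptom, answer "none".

G

Per-candidate check:
(A) mechanism M3 — does not account for flag F3 raised
(B) mechanism M1 — indicator I2 active -; flag F3 raised -; signal on channel 1 -; parameter X elevated +; flag F2 raised -
(C) process P1 — indicator I2 active -; flag F3 raised +; signal on channel 1 +; parameter X elevated -; flag F2 raised -
(D) mechanism M4 — does not account for flag F3 raised
(E) mechanism M5 — indicator I2 active +; flag F3 raised +; signal on channel 1 -; parameter X elevated +; flag F2 raised +
(F) process P3 — indicator I2 active -; flag F3 raised +; signal on channel 1 +; parameter X elevated +; flag F2 raised -
(G) process P4 — accounts for every observation (indicator I2 active through rate R decreasing → indicator I2 active)
(G) alone accounts for all the evidence.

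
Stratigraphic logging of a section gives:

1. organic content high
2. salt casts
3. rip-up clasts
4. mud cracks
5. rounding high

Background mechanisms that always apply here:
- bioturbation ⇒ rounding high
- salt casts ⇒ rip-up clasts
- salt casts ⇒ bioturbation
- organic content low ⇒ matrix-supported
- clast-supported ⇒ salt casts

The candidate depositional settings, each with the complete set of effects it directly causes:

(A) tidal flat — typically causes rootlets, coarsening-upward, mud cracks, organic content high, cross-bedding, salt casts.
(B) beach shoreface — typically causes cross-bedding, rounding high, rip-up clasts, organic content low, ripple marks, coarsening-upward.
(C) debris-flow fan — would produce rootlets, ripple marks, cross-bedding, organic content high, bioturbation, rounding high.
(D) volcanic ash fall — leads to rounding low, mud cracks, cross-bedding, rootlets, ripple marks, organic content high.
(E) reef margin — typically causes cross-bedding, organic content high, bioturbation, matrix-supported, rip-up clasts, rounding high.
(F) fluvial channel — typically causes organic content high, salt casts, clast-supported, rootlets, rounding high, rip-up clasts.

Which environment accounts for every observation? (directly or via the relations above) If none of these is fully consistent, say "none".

Checking each candidate against the observations:
(A) tidal flat — organic content high ✓; salt casts ✓; rip-up clasts ✓ (through salt casts → rip-up clasts); mud cracks ✓; rounding high ✓ (through salt casts → bioturbation → rounding high)
(B) beach shoreface — organic content high ✗; salt casts ✗; rip-up clasts ✓; mud cracks ✗; rounding high ✓
(C) debris-flow fan — organic content high ✓; salt casts ✗; rip-up clasts ✗; mud cracks ✗; rounding high ✓
(D) volcanic ash fall — fails on salt casts, rip-up clasts, rounding high (predicts rounding low, not rounding high)
(E) reef margin — does not account for salt casts, mud cracks
(F) fluvial channel — does not account for mud cracks
(A) alone accounts for all the evidence.

A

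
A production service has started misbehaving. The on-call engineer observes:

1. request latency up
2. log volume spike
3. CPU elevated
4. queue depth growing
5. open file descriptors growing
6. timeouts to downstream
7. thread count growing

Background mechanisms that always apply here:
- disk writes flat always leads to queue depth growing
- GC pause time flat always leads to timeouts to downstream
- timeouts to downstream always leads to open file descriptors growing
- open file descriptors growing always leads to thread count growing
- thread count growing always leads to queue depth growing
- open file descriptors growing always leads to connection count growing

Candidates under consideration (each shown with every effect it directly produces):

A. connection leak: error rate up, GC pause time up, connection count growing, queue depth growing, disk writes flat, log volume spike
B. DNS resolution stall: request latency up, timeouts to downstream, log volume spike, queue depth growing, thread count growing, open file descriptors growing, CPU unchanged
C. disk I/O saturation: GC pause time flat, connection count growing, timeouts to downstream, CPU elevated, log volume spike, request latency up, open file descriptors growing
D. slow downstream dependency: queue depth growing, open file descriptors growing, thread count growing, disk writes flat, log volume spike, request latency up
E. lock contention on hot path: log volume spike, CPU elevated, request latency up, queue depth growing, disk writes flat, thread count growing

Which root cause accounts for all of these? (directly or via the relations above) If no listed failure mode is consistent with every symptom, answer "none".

C

Checking each candidate against the observations:
(A) connection leak — request latency up ✗; log volume spike ✓; CPU elevated ✗; queue depth growing ✓; open file descriptors growing ✗; timeouts to downstream ✗; thread count growing ✗
(B) DNS resolution stall — fails on CPU elevated (predicts CPU unchanged, not CPU elevated)
(C) disk I/O saturation — accounts for every observation (queue depth growing by open file descriptors growing → thread count growing → queue depth growing)
(D) slow downstream dependency — request latency up ✓; log volume spike ✓; CPU elevated ✗; queue depth growing ✓; open file descriptors growing ✓; timeouts to downstream ✗; thread count growing ✓
(E) lock contention on hot path — does not account for open file descriptors growing, timeouts to downstream
(C) alone accounts for all the evidence.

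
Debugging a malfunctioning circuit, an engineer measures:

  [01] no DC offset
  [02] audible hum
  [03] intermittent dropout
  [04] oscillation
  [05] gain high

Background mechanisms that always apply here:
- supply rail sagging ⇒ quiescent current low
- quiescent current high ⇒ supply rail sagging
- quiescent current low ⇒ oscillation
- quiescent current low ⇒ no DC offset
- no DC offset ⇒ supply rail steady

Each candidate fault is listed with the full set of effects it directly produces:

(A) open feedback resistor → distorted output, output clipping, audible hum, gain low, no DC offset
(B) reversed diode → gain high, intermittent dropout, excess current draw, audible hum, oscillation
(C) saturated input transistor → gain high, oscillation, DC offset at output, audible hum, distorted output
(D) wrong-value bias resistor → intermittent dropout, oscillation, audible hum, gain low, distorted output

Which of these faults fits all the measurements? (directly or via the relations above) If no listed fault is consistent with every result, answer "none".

none

Per-candidate check:
(A) open feedback resistor — fails on intermittent dropout, oscillation, gain high (predicts gain low, not gain high)
(B) reversed diode — does not account for no DC offset
(C) saturated input transistor — no DC offset ✗; audible hum ✓; intermittent dropout ✗; oscillation ✓; gain high ✓
(D) wrong-value bias resistor — fails on no DC offset, gain high (predicts gain low, not gain high)
No candidate is consistent with all observations.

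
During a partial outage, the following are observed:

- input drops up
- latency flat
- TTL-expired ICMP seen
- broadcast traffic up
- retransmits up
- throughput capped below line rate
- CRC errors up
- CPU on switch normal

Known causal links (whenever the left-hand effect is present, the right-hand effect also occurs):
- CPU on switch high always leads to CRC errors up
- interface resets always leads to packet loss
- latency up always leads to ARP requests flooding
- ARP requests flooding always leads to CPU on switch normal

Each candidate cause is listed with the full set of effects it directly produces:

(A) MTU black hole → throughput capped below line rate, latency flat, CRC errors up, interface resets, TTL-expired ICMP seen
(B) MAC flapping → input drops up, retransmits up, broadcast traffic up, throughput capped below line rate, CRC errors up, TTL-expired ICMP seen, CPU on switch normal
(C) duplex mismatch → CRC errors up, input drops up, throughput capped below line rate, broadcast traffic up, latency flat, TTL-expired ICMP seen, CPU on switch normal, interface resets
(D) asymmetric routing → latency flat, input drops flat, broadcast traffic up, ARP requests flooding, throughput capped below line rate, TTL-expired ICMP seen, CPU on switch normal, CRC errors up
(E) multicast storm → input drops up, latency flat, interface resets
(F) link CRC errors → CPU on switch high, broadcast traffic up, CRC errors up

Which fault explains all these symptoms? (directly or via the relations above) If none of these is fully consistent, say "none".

none

For each candidate, compare predicted effects to what was observed:
(A) MTU black hole — input drops up miss; latency flat match; TTL-expired ICMP seen match; broadcast traffic up miss; retransmits up miss; throughput capped below line rate match; CRC errors up match; CPU on switch normal miss
(B) MAC flapping — does not account for latency flat
(C) duplex mismatch — does not account for retransmits up
(D) asymmetric routing — fails on input drops up, retransmits up (predicts input drops flat, not input drops up)
(E) multicast storm — input drops up match; latency flat match; TTL-expired ICMP seen miss; broadcast traffic up miss; retransmits up miss; throughput capped below line rate miss; CRC errors up miss; CPU on switch normal miss
(F) link CRC errors — fails on input drops up, latency flat, TTL-expired ICMP seen, retransmits up, throughput capped below line rate, CPU on switch normal (predicts CPU on switch high, not CPU on switch normal)
None of the listed candidates fits everything.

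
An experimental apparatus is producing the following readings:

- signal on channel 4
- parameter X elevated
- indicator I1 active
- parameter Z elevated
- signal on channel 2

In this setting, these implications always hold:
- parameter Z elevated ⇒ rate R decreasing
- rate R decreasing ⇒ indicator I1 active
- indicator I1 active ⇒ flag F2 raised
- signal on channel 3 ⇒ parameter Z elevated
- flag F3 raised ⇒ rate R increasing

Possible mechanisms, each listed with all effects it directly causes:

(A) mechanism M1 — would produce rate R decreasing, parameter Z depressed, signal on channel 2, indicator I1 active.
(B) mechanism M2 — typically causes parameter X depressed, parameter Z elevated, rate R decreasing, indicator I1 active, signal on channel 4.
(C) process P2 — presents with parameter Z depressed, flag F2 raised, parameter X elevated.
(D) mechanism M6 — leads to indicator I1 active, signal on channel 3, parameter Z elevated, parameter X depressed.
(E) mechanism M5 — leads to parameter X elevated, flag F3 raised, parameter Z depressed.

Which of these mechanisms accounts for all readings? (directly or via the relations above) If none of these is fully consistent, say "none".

Testing each hypothesis:
(A) mechanism M1 — signal on channel 4 -; parameter X elevated -; indicator I1 active +; parameter Z elevated -; signal on channel 2 +
(B) mechanism M2 — signal on channel 4 +; parameter X elevated -; indicator I1 active +; parameter Z elevated +; signal on channel 2 -
(C) process P2 — fails on signal on channel 4, indicator I1 active, parameter Z elevated, signal on channel 2 (predicts parameter Z depressed, not parameter Z elevated)
(D) mechanism M6 — fails on signal on channel 4, parameter X elevated, signal on channel 2 (predicts parameter X depressed, not parameter X elevated)
(E) mechanism M5 — fails on signal on channel 4, indicator I1 active, parameter Z elevated, signal on channel 2 (predicts parameter Z depressed, not parameter Z elevated)
No candidate is consistent with all observations.

none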